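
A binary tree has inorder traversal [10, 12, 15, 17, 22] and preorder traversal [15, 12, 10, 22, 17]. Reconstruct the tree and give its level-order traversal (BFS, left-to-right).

Inorder:  [10, 12, 15, 17, 22]
Preorder: [15, 12, 10, 22, 17]
Algorithm: preorder visits root first, so consume preorder in order;
for each root, split the current inorder slice at that value into
left-subtree inorder and right-subtree inorder, then recurse.
Recursive splits:
  root=15; inorder splits into left=[10, 12], right=[17, 22]
  root=12; inorder splits into left=[10], right=[]
  root=10; inorder splits into left=[], right=[]
  root=22; inorder splits into left=[17], right=[]
  root=17; inorder splits into left=[], right=[]
Reconstructed level-order: [15, 12, 22, 10, 17]


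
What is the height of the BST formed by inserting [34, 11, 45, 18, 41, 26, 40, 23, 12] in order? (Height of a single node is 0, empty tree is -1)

Insertion order: [34, 11, 45, 18, 41, 26, 40, 23, 12]
Tree (level-order array): [34, 11, 45, None, 18, 41, None, 12, 26, 40, None, None, None, 23]
Compute height bottom-up (empty subtree = -1):
  height(12) = 1 + max(-1, -1) = 0
  height(23) = 1 + max(-1, -1) = 0
  height(26) = 1 + max(0, -1) = 1
  height(18) = 1 + max(0, 1) = 2
  height(11) = 1 + max(-1, 2) = 3
  height(40) = 1 + max(-1, -1) = 0
  height(41) = 1 + max(0, -1) = 1
  height(45) = 1 + max(1, -1) = 2
  height(34) = 1 + max(3, 2) = 4
Height = 4


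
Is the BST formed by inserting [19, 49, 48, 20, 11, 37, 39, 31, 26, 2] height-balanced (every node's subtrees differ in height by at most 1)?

Tree (level-order array): [19, 11, 49, 2, None, 48, None, None, None, 20, None, None, 37, 31, 39, 26]
Definition: a tree is height-balanced if, at every node, |h(left) - h(right)| <= 1 (empty subtree has height -1).
Bottom-up per-node check:
  node 2: h_left=-1, h_right=-1, diff=0 [OK], height=0
  node 11: h_left=0, h_right=-1, diff=1 [OK], height=1
  node 26: h_left=-1, h_right=-1, diff=0 [OK], height=0
  node 31: h_left=0, h_right=-1, diff=1 [OK], height=1
  node 39: h_left=-1, h_right=-1, diff=0 [OK], height=0
  node 37: h_left=1, h_right=0, diff=1 [OK], height=2
  node 20: h_left=-1, h_right=2, diff=3 [FAIL (|-1-2|=3 > 1)], height=3
  node 48: h_left=3, h_right=-1, diff=4 [FAIL (|3--1|=4 > 1)], height=4
  node 49: h_left=4, h_right=-1, diff=5 [FAIL (|4--1|=5 > 1)], height=5
  node 19: h_left=1, h_right=5, diff=4 [FAIL (|1-5|=4 > 1)], height=6
Node 20 violates the condition: |-1 - 2| = 3 > 1.
Result: Not balanced


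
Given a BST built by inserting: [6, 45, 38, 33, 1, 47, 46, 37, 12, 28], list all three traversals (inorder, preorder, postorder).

Tree insertion order: [6, 45, 38, 33, 1, 47, 46, 37, 12, 28]
Tree (level-order array): [6, 1, 45, None, None, 38, 47, 33, None, 46, None, 12, 37, None, None, None, 28]
Inorder (L, root, R): [1, 6, 12, 28, 33, 37, 38, 45, 46, 47]
Preorder (root, L, R): [6, 1, 45, 38, 33, 12, 28, 37, 47, 46]
Postorder (L, R, root): [1, 28, 12, 37, 33, 38, 46, 47, 45, 6]


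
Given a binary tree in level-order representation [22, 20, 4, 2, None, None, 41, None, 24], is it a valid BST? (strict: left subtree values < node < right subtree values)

Level-order array: [22, 20, 4, 2, None, None, 41, None, 24]
Validate using subtree bounds (lo, hi): at each node, require lo < value < hi,
then recurse left with hi=value and right with lo=value.
Preorder trace (stopping at first violation):
  at node 22 with bounds (-inf, +inf): OK
  at node 20 with bounds (-inf, 22): OK
  at node 2 with bounds (-inf, 20): OK
  at node 24 with bounds (2, 20): VIOLATION
Node 24 violates its bound: not (2 < 24 < 20).
Result: Not a valid BST


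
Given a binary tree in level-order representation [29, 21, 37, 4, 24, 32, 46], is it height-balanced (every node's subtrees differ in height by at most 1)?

Tree (level-order array): [29, 21, 37, 4, 24, 32, 46]
Definition: a tree is height-balanced if, at every node, |h(left) - h(right)| <= 1 (empty subtree has height -1).
Bottom-up per-node check:
  node 4: h_left=-1, h_right=-1, diff=0 [OK], height=0
  node 24: h_left=-1, h_right=-1, diff=0 [OK], height=0
  node 21: h_left=0, h_right=0, diff=0 [OK], height=1
  node 32: h_left=-1, h_right=-1, diff=0 [OK], height=0
  node 46: h_left=-1, h_right=-1, diff=0 [OK], height=0
  node 37: h_left=0, h_right=0, diff=0 [OK], height=1
  node 29: h_left=1, h_right=1, diff=0 [OK], height=2
All nodes satisfy the balance condition.
Result: Balanced


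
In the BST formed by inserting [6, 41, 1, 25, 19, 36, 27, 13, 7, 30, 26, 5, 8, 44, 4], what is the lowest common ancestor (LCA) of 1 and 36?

Tree insertion order: [6, 41, 1, 25, 19, 36, 27, 13, 7, 30, 26, 5, 8, 44, 4]
Tree (level-order array): [6, 1, 41, None, 5, 25, 44, 4, None, 19, 36, None, None, None, None, 13, None, 27, None, 7, None, 26, 30, None, 8]
In a BST, the LCA of p=1, q=36 is the first node v on the
root-to-leaf path with p <= v <= q (go left if both < v, right if both > v).
Walk from root:
  at 6: 1 <= 6 <= 36, this is the LCA
LCA = 6


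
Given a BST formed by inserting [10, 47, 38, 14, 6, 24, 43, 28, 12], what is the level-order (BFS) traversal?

Tree insertion order: [10, 47, 38, 14, 6, 24, 43, 28, 12]
Tree (level-order array): [10, 6, 47, None, None, 38, None, 14, 43, 12, 24, None, None, None, None, None, 28]
BFS from the root, enqueuing left then right child of each popped node:
  queue [10] -> pop 10, enqueue [6, 47], visited so far: [10]
  queue [6, 47] -> pop 6, enqueue [none], visited so far: [10, 6]
  queue [47] -> pop 47, enqueue [38], visited so far: [10, 6, 47]
  queue [38] -> pop 38, enqueue [14, 43], visited so far: [10, 6, 47, 38]
  queue [14, 43] -> pop 14, enqueue [12, 24], visited so far: [10, 6, 47, 38, 14]
  queue [43, 12, 24] -> pop 43, enqueue [none], visited so far: [10, 6, 47, 38, 14, 43]
  queue [12, 24] -> pop 12, enqueue [none], visited so far: [10, 6, 47, 38, 14, 43, 12]
  queue [24] -> pop 24, enqueue [28], visited so far: [10, 6, 47, 38, 14, 43, 12, 24]
  queue [28] -> pop 28, enqueue [none], visited so far: [10, 6, 47, 38, 14, 43, 12, 24, 28]
Result: [10, 6, 47, 38, 14, 43, 12, 24, 28]


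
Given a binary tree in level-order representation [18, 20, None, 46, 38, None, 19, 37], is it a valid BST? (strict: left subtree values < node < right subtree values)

Level-order array: [18, 20, None, 46, 38, None, 19, 37]
Validate using subtree bounds (lo, hi): at each node, require lo < value < hi,
then recurse left with hi=value and right with lo=value.
Preorder trace (stopping at first violation):
  at node 18 with bounds (-inf, +inf): OK
  at node 20 with bounds (-inf, 18): VIOLATION
Node 20 violates its bound: not (-inf < 20 < 18).
Result: Not a valid BST


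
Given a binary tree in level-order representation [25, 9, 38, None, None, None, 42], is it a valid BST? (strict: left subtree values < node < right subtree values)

Level-order array: [25, 9, 38, None, None, None, 42]
Validate using subtree bounds (lo, hi): at each node, require lo < value < hi,
then recurse left with hi=value and right with lo=value.
Preorder trace (stopping at first violation):
  at node 25 with bounds (-inf, +inf): OK
  at node 9 with bounds (-inf, 25): OK
  at node 38 with bounds (25, +inf): OK
  at node 42 with bounds (38, +inf): OK
No violation found at any node.
Result: Valid BST


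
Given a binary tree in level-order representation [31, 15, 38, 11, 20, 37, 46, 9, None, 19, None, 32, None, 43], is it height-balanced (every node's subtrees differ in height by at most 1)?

Tree (level-order array): [31, 15, 38, 11, 20, 37, 46, 9, None, 19, None, 32, None, 43]
Definition: a tree is height-balanced if, at every node, |h(left) - h(right)| <= 1 (empty subtree has height -1).
Bottom-up per-node check:
  node 9: h_left=-1, h_right=-1, diff=0 [OK], height=0
  node 11: h_left=0, h_right=-1, diff=1 [OK], height=1
  node 19: h_left=-1, h_right=-1, diff=0 [OK], height=0
  node 20: h_left=0, h_right=-1, diff=1 [OK], height=1
  node 15: h_left=1, h_right=1, diff=0 [OK], height=2
  node 32: h_left=-1, h_right=-1, diff=0 [OK], height=0
  node 37: h_left=0, h_right=-1, diff=1 [OK], height=1
  node 43: h_left=-1, h_right=-1, diff=0 [OK], height=0
  node 46: h_left=0, h_right=-1, diff=1 [OK], height=1
  node 38: h_left=1, h_right=1, diff=0 [OK], height=2
  node 31: h_left=2, h_right=2, diff=0 [OK], height=3
All nodes satisfy the balance condition.
Result: Balanced


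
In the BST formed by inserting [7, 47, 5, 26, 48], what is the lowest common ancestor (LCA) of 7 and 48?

Tree insertion order: [7, 47, 5, 26, 48]
Tree (level-order array): [7, 5, 47, None, None, 26, 48]
In a BST, the LCA of p=7, q=48 is the first node v on the
root-to-leaf path with p <= v <= q (go left if both < v, right if both > v).
Walk from root:
  at 7: 7 <= 7 <= 48, this is the LCA
LCA = 7


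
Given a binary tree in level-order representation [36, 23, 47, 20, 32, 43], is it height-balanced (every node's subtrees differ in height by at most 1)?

Tree (level-order array): [36, 23, 47, 20, 32, 43]
Definition: a tree is height-balanced if, at every node, |h(left) - h(right)| <= 1 (empty subtree has height -1).
Bottom-up per-node check:
  node 20: h_left=-1, h_right=-1, diff=0 [OK], height=0
  node 32: h_left=-1, h_right=-1, diff=0 [OK], height=0
  node 23: h_left=0, h_right=0, diff=0 [OK], height=1
  node 43: h_left=-1, h_right=-1, diff=0 [OK], height=0
  node 47: h_left=0, h_right=-1, diff=1 [OK], height=1
  node 36: h_left=1, h_right=1, diff=0 [OK], height=2
All nodes satisfy the balance condition.
Result: Balanced


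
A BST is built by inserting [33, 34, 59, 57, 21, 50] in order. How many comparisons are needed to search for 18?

Search path for 18: 33 -> 21
Found: False
Comparisons: 2


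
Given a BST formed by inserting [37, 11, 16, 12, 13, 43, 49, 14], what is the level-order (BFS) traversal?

Tree insertion order: [37, 11, 16, 12, 13, 43, 49, 14]
Tree (level-order array): [37, 11, 43, None, 16, None, 49, 12, None, None, None, None, 13, None, 14]
BFS from the root, enqueuing left then right child of each popped node:
  queue [37] -> pop 37, enqueue [11, 43], visited so far: [37]
  queue [11, 43] -> pop 11, enqueue [16], visited so far: [37, 11]
  queue [43, 16] -> pop 43, enqueue [49], visited so far: [37, 11, 43]
  queue [16, 49] -> pop 16, enqueue [12], visited so far: [37, 11, 43, 16]
  queue [49, 12] -> pop 49, enqueue [none], visited so far: [37, 11, 43, 16, 49]
  queue [12] -> pop 12, enqueue [13], visited so far: [37, 11, 43, 16, 49, 12]
  queue [13] -> pop 13, enqueue [14], visited so far: [37, 11, 43, 16, 49, 12, 13]
  queue [14] -> pop 14, enqueue [none], visited so far: [37, 11, 43, 16, 49, 12, 13, 14]
Result: [37, 11, 43, 16, 49, 12, 13, 14]


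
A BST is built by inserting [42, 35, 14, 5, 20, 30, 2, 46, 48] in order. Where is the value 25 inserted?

Starting tree (level order): [42, 35, 46, 14, None, None, 48, 5, 20, None, None, 2, None, None, 30]
Insertion path: 42 -> 35 -> 14 -> 20 -> 30
Result: insert 25 as left child of 30
Final tree (level order): [42, 35, 46, 14, None, None, 48, 5, 20, None, None, 2, None, None, 30, None, None, 25]


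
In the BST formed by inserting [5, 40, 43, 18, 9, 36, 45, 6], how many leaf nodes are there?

Tree built from: [5, 40, 43, 18, 9, 36, 45, 6]
Tree (level-order array): [5, None, 40, 18, 43, 9, 36, None, 45, 6]
Rule: A leaf has 0 children.
Per-node child counts:
  node 5: 1 child(ren)
  node 40: 2 child(ren)
  node 18: 2 child(ren)
  node 9: 1 child(ren)
  node 6: 0 child(ren)
  node 36: 0 child(ren)
  node 43: 1 child(ren)
  node 45: 0 child(ren)
Matching nodes: [6, 36, 45]
Count of leaf nodes: 3


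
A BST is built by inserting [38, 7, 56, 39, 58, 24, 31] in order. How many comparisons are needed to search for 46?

Search path for 46: 38 -> 56 -> 39
Found: False
Comparisons: 3


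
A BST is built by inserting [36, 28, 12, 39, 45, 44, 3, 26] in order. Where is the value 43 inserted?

Starting tree (level order): [36, 28, 39, 12, None, None, 45, 3, 26, 44]
Insertion path: 36 -> 39 -> 45 -> 44
Result: insert 43 as left child of 44
Final tree (level order): [36, 28, 39, 12, None, None, 45, 3, 26, 44, None, None, None, None, None, 43]


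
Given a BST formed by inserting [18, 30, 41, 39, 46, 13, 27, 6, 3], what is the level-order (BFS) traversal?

Tree insertion order: [18, 30, 41, 39, 46, 13, 27, 6, 3]
Tree (level-order array): [18, 13, 30, 6, None, 27, 41, 3, None, None, None, 39, 46]
BFS from the root, enqueuing left then right child of each popped node:
  queue [18] -> pop 18, enqueue [13, 30], visited so far: [18]
  queue [13, 30] -> pop 13, enqueue [6], visited so far: [18, 13]
  queue [30, 6] -> pop 30, enqueue [27, 41], visited so far: [18, 13, 30]
  queue [6, 27, 41] -> pop 6, enqueue [3], visited so far: [18, 13, 30, 6]
  queue [27, 41, 3] -> pop 27, enqueue [none], visited so far: [18, 13, 30, 6, 27]
  queue [41, 3] -> pop 41, enqueue [39, 46], visited so far: [18, 13, 30, 6, 27, 41]
  queue [3, 39, 46] -> pop 3, enqueue [none], visited so far: [18, 13, 30, 6, 27, 41, 3]
  queue [39, 46] -> pop 39, enqueue [none], visited so far: [18, 13, 30, 6, 27, 41, 3, 39]
  queue [46] -> pop 46, enqueue [none], visited so far: [18, 13, 30, 6, 27, 41, 3, 39, 46]
Result: [18, 13, 30, 6, 27, 41, 3, 39, 46]


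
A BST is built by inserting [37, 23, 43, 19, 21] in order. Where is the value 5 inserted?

Starting tree (level order): [37, 23, 43, 19, None, None, None, None, 21]
Insertion path: 37 -> 23 -> 19
Result: insert 5 as left child of 19
Final tree (level order): [37, 23, 43, 19, None, None, None, 5, 21]


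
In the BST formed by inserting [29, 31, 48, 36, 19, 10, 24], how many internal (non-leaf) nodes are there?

Tree built from: [29, 31, 48, 36, 19, 10, 24]
Tree (level-order array): [29, 19, 31, 10, 24, None, 48, None, None, None, None, 36]
Rule: An internal node has at least one child.
Per-node child counts:
  node 29: 2 child(ren)
  node 19: 2 child(ren)
  node 10: 0 child(ren)
  node 24: 0 child(ren)
  node 31: 1 child(ren)
  node 48: 1 child(ren)
  node 36: 0 child(ren)
Matching nodes: [29, 19, 31, 48]
Count of internal (non-leaf) nodes: 4


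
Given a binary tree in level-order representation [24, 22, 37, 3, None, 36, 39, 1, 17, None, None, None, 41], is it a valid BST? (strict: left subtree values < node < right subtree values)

Level-order array: [24, 22, 37, 3, None, 36, 39, 1, 17, None, None, None, 41]
Validate using subtree bounds (lo, hi): at each node, require lo < value < hi,
then recurse left with hi=value and right with lo=value.
Preorder trace (stopping at first violation):
  at node 24 with bounds (-inf, +inf): OK
  at node 22 with bounds (-inf, 24): OK
  at node 3 with bounds (-inf, 22): OK
  at node 1 with bounds (-inf, 3): OK
  at node 17 with bounds (3, 22): OK
  at node 37 with bounds (24, +inf): OK
  at node 36 with bounds (24, 37): OK
  at node 39 with bounds (37, +inf): OK
  at node 41 with bounds (39, +inf): OK
No violation found at any node.
Result: Valid BST


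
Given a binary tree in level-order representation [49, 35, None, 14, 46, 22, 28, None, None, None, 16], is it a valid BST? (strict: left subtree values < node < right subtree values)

Level-order array: [49, 35, None, 14, 46, 22, 28, None, None, None, 16]
Validate using subtree bounds (lo, hi): at each node, require lo < value < hi,
then recurse left with hi=value and right with lo=value.
Preorder trace (stopping at first violation):
  at node 49 with bounds (-inf, +inf): OK
  at node 35 with bounds (-inf, 49): OK
  at node 14 with bounds (-inf, 35): OK
  at node 22 with bounds (-inf, 14): VIOLATION
Node 22 violates its bound: not (-inf < 22 < 14).
Result: Not a valid BST


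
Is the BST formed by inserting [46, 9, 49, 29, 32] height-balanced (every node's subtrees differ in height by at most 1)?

Tree (level-order array): [46, 9, 49, None, 29, None, None, None, 32]
Definition: a tree is height-balanced if, at every node, |h(left) - h(right)| <= 1 (empty subtree has height -1).
Bottom-up per-node check:
  node 32: h_left=-1, h_right=-1, diff=0 [OK], height=0
  node 29: h_left=-1, h_right=0, diff=1 [OK], height=1
  node 9: h_left=-1, h_right=1, diff=2 [FAIL (|-1-1|=2 > 1)], height=2
  node 49: h_left=-1, h_right=-1, diff=0 [OK], height=0
  node 46: h_left=2, h_right=0, diff=2 [FAIL (|2-0|=2 > 1)], height=3
Node 9 violates the condition: |-1 - 1| = 2 > 1.
Result: Not balanced


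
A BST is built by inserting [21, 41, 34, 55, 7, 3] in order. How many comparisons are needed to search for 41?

Search path for 41: 21 -> 41
Found: True
Comparisons: 2


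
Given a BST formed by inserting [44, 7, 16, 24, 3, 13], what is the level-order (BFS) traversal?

Tree insertion order: [44, 7, 16, 24, 3, 13]
Tree (level-order array): [44, 7, None, 3, 16, None, None, 13, 24]
BFS from the root, enqueuing left then right child of each popped node:
  queue [44] -> pop 44, enqueue [7], visited so far: [44]
  queue [7] -> pop 7, enqueue [3, 16], visited so far: [44, 7]
  queue [3, 16] -> pop 3, enqueue [none], visited so far: [44, 7, 3]
  queue [16] -> pop 16, enqueue [13, 24], visited so far: [44, 7, 3, 16]
  queue [13, 24] -> pop 13, enqueue [none], visited so far: [44, 7, 3, 16, 13]
  queue [24] -> pop 24, enqueue [none], visited so far: [44, 7, 3, 16, 13, 24]
Result: [44, 7, 3, 16, 13, 24]


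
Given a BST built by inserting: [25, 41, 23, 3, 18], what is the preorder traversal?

Tree insertion order: [25, 41, 23, 3, 18]
Tree (level-order array): [25, 23, 41, 3, None, None, None, None, 18]
Preorder traversal: [25, 23, 3, 18, 41]


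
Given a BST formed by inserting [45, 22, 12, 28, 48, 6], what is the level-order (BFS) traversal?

Tree insertion order: [45, 22, 12, 28, 48, 6]
Tree (level-order array): [45, 22, 48, 12, 28, None, None, 6]
BFS from the root, enqueuing left then right child of each popped node:
  queue [45] -> pop 45, enqueue [22, 48], visited so far: [45]
  queue [22, 48] -> pop 22, enqueue [12, 28], visited so far: [45, 22]
  queue [48, 12, 28] -> pop 48, enqueue [none], visited so far: [45, 22, 48]
  queue [12, 28] -> pop 12, enqueue [6], visited so far: [45, 22, 48, 12]
  queue [28, 6] -> pop 28, enqueue [none], visited so far: [45, 22, 48, 12, 28]
  queue [6] -> pop 6, enqueue [none], visited so far: [45, 22, 48, 12, 28, 6]
Result: [45, 22, 48, 12, 28, 6]


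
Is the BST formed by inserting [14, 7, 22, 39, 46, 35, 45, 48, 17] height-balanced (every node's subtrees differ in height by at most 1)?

Tree (level-order array): [14, 7, 22, None, None, 17, 39, None, None, 35, 46, None, None, 45, 48]
Definition: a tree is height-balanced if, at every node, |h(left) - h(right)| <= 1 (empty subtree has height -1).
Bottom-up per-node check:
  node 7: h_left=-1, h_right=-1, diff=0 [OK], height=0
  node 17: h_left=-1, h_right=-1, diff=0 [OK], height=0
  node 35: h_left=-1, h_right=-1, diff=0 [OK], height=0
  node 45: h_left=-1, h_right=-1, diff=0 [OK], height=0
  node 48: h_left=-1, h_right=-1, diff=0 [OK], height=0
  node 46: h_left=0, h_right=0, diff=0 [OK], height=1
  node 39: h_left=0, h_right=1, diff=1 [OK], height=2
  node 22: h_left=0, h_right=2, diff=2 [FAIL (|0-2|=2 > 1)], height=3
  node 14: h_left=0, h_right=3, diff=3 [FAIL (|0-3|=3 > 1)], height=4
Node 22 violates the condition: |0 - 2| = 2 > 1.
Result: Not balanced


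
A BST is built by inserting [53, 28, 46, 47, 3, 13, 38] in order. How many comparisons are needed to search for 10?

Search path for 10: 53 -> 28 -> 3 -> 13
Found: False
Comparisons: 4


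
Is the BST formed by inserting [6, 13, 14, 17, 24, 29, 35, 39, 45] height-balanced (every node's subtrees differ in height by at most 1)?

Tree (level-order array): [6, None, 13, None, 14, None, 17, None, 24, None, 29, None, 35, None, 39, None, 45]
Definition: a tree is height-balanced if, at every node, |h(left) - h(right)| <= 1 (empty subtree has height -1).
Bottom-up per-node check:
  node 45: h_left=-1, h_right=-1, diff=0 [OK], height=0
  node 39: h_left=-1, h_right=0, diff=1 [OK], height=1
  node 35: h_left=-1, h_right=1, diff=2 [FAIL (|-1-1|=2 > 1)], height=2
  node 29: h_left=-1, h_right=2, diff=3 [FAIL (|-1-2|=3 > 1)], height=3
  node 24: h_left=-1, h_right=3, diff=4 [FAIL (|-1-3|=4 > 1)], height=4
  node 17: h_left=-1, h_right=4, diff=5 [FAIL (|-1-4|=5 > 1)], height=5
  node 14: h_left=-1, h_right=5, diff=6 [FAIL (|-1-5|=6 > 1)], height=6
  node 13: h_left=-1, h_right=6, diff=7 [FAIL (|-1-6|=7 > 1)], height=7
  node 6: h_left=-1, h_right=7, diff=8 [FAIL (|-1-7|=8 > 1)], height=8
Node 35 violates the condition: |-1 - 1| = 2 > 1.
Result: Not balanced


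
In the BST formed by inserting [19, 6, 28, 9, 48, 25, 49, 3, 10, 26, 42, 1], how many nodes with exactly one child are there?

Tree built from: [19, 6, 28, 9, 48, 25, 49, 3, 10, 26, 42, 1]
Tree (level-order array): [19, 6, 28, 3, 9, 25, 48, 1, None, None, 10, None, 26, 42, 49]
Rule: These are nodes with exactly 1 non-null child.
Per-node child counts:
  node 19: 2 child(ren)
  node 6: 2 child(ren)
  node 3: 1 child(ren)
  node 1: 0 child(ren)
  node 9: 1 child(ren)
  node 10: 0 child(ren)
  node 28: 2 child(ren)
  node 25: 1 child(ren)
  node 26: 0 child(ren)
  node 48: 2 child(ren)
  node 42: 0 child(ren)
  node 49: 0 child(ren)
Matching nodes: [3, 9, 25]
Count of nodes with exactly one child: 3


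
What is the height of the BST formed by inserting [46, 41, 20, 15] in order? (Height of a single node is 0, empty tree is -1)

Insertion order: [46, 41, 20, 15]
Tree (level-order array): [46, 41, None, 20, None, 15]
Compute height bottom-up (empty subtree = -1):
  height(15) = 1 + max(-1, -1) = 0
  height(20) = 1 + max(0, -1) = 1
  height(41) = 1 + max(1, -1) = 2
  height(46) = 1 + max(2, -1) = 3
Height = 3


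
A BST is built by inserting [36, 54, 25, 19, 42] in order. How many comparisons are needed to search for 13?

Search path for 13: 36 -> 25 -> 19
Found: False
Comparisons: 3


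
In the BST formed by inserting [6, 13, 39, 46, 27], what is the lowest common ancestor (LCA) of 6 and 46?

Tree insertion order: [6, 13, 39, 46, 27]
Tree (level-order array): [6, None, 13, None, 39, 27, 46]
In a BST, the LCA of p=6, q=46 is the first node v on the
root-to-leaf path with p <= v <= q (go left if both < v, right if both > v).
Walk from root:
  at 6: 6 <= 6 <= 46, this is the LCA
LCA = 6


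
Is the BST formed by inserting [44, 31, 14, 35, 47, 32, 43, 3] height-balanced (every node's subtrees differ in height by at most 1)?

Tree (level-order array): [44, 31, 47, 14, 35, None, None, 3, None, 32, 43]
Definition: a tree is height-balanced if, at every node, |h(left) - h(right)| <= 1 (empty subtree has height -1).
Bottom-up per-node check:
  node 3: h_left=-1, h_right=-1, diff=0 [OK], height=0
  node 14: h_left=0, h_right=-1, diff=1 [OK], height=1
  node 32: h_left=-1, h_right=-1, diff=0 [OK], height=0
  node 43: h_left=-1, h_right=-1, diff=0 [OK], height=0
  node 35: h_left=0, h_right=0, diff=0 [OK], height=1
  node 31: h_left=1, h_right=1, diff=0 [OK], height=2
  node 47: h_left=-1, h_right=-1, diff=0 [OK], height=0
  node 44: h_left=2, h_right=0, diff=2 [FAIL (|2-0|=2 > 1)], height=3
Node 44 violates the condition: |2 - 0| = 2 > 1.
Result: Not balanced


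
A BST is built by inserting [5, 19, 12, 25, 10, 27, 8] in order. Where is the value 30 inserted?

Starting tree (level order): [5, None, 19, 12, 25, 10, None, None, 27, 8]
Insertion path: 5 -> 19 -> 25 -> 27
Result: insert 30 as right child of 27
Final tree (level order): [5, None, 19, 12, 25, 10, None, None, 27, 8, None, None, 30]


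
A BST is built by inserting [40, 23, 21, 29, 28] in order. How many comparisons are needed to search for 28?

Search path for 28: 40 -> 23 -> 29 -> 28
Found: True
Comparisons: 4


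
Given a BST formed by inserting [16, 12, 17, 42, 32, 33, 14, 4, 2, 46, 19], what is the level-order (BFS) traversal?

Tree insertion order: [16, 12, 17, 42, 32, 33, 14, 4, 2, 46, 19]
Tree (level-order array): [16, 12, 17, 4, 14, None, 42, 2, None, None, None, 32, 46, None, None, 19, 33]
BFS from the root, enqueuing left then right child of each popped node:
  queue [16] -> pop 16, enqueue [12, 17], visited so far: [16]
  queue [12, 17] -> pop 12, enqueue [4, 14], visited so far: [16, 12]
  queue [17, 4, 14] -> pop 17, enqueue [42], visited so far: [16, 12, 17]
  queue [4, 14, 42] -> pop 4, enqueue [2], visited so far: [16, 12, 17, 4]
  queue [14, 42, 2] -> pop 14, enqueue [none], visited so far: [16, 12, 17, 4, 14]
  queue [42, 2] -> pop 42, enqueue [32, 46], visited so far: [16, 12, 17, 4, 14, 42]
  queue [2, 32, 46] -> pop 2, enqueue [none], visited so far: [16, 12, 17, 4, 14, 42, 2]
  queue [32, 46] -> pop 32, enqueue [19, 33], visited so far: [16, 12, 17, 4, 14, 42, 2, 32]
  queue [46, 19, 33] -> pop 46, enqueue [none], visited so far: [16, 12, 17, 4, 14, 42, 2, 32, 46]
  queue [19, 33] -> pop 19, enqueue [none], visited so far: [16, 12, 17, 4, 14, 42, 2, 32, 46, 19]
  queue [33] -> pop 33, enqueue [none], visited so far: [16, 12, 17, 4, 14, 42, 2, 32, 46, 19, 33]
Result: [16, 12, 17, 4, 14, 42, 2, 32, 46, 19, 33]


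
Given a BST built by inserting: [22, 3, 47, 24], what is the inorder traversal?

Tree insertion order: [22, 3, 47, 24]
Tree (level-order array): [22, 3, 47, None, None, 24]
Inorder traversal: [3, 22, 24, 47]


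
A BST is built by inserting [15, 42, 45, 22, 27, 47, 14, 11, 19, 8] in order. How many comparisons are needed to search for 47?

Search path for 47: 15 -> 42 -> 45 -> 47
Found: True
Comparisons: 4


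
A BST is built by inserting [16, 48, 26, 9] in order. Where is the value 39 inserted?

Starting tree (level order): [16, 9, 48, None, None, 26]
Insertion path: 16 -> 48 -> 26
Result: insert 39 as right child of 26
Final tree (level order): [16, 9, 48, None, None, 26, None, None, 39]


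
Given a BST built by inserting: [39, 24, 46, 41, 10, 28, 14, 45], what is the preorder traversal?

Tree insertion order: [39, 24, 46, 41, 10, 28, 14, 45]
Tree (level-order array): [39, 24, 46, 10, 28, 41, None, None, 14, None, None, None, 45]
Preorder traversal: [39, 24, 10, 14, 28, 46, 41, 45]


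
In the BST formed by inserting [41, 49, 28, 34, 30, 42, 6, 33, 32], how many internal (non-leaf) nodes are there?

Tree built from: [41, 49, 28, 34, 30, 42, 6, 33, 32]
Tree (level-order array): [41, 28, 49, 6, 34, 42, None, None, None, 30, None, None, None, None, 33, 32]
Rule: An internal node has at least one child.
Per-node child counts:
  node 41: 2 child(ren)
  node 28: 2 child(ren)
  node 6: 0 child(ren)
  node 34: 1 child(ren)
  node 30: 1 child(ren)
  node 33: 1 child(ren)
  node 32: 0 child(ren)
  node 49: 1 child(ren)
  node 42: 0 child(ren)
Matching nodes: [41, 28, 34, 30, 33, 49]
Count of internal (non-leaf) nodes: 6


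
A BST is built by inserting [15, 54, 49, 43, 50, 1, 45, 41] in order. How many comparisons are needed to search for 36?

Search path for 36: 15 -> 54 -> 49 -> 43 -> 41
Found: False
Comparisons: 5


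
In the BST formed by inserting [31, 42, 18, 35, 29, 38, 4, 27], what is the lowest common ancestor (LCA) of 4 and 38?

Tree insertion order: [31, 42, 18, 35, 29, 38, 4, 27]
Tree (level-order array): [31, 18, 42, 4, 29, 35, None, None, None, 27, None, None, 38]
In a BST, the LCA of p=4, q=38 is the first node v on the
root-to-leaf path with p <= v <= q (go left if both < v, right if both > v).
Walk from root:
  at 31: 4 <= 31 <= 38, this is the LCA
LCA = 31


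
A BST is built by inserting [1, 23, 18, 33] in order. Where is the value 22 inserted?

Starting tree (level order): [1, None, 23, 18, 33]
Insertion path: 1 -> 23 -> 18
Result: insert 22 as right child of 18
Final tree (level order): [1, None, 23, 18, 33, None, 22]


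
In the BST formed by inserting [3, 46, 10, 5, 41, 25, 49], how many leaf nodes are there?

Tree built from: [3, 46, 10, 5, 41, 25, 49]
Tree (level-order array): [3, None, 46, 10, 49, 5, 41, None, None, None, None, 25]
Rule: A leaf has 0 children.
Per-node child counts:
  node 3: 1 child(ren)
  node 46: 2 child(ren)
  node 10: 2 child(ren)
  node 5: 0 child(ren)
  node 41: 1 child(ren)
  node 25: 0 child(ren)
  node 49: 0 child(ren)
Matching nodes: [5, 25, 49]
Count of leaf nodes: 3


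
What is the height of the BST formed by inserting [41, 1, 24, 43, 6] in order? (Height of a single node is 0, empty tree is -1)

Insertion order: [41, 1, 24, 43, 6]
Tree (level-order array): [41, 1, 43, None, 24, None, None, 6]
Compute height bottom-up (empty subtree = -1):
  height(6) = 1 + max(-1, -1) = 0
  height(24) = 1 + max(0, -1) = 1
  height(1) = 1 + max(-1, 1) = 2
  height(43) = 1 + max(-1, -1) = 0
  height(41) = 1 + max(2, 0) = 3
Height = 3


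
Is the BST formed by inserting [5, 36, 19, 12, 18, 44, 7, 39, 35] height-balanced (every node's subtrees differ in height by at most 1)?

Tree (level-order array): [5, None, 36, 19, 44, 12, 35, 39, None, 7, 18]
Definition: a tree is height-balanced if, at every node, |h(left) - h(right)| <= 1 (empty subtree has height -1).
Bottom-up per-node check:
  node 7: h_left=-1, h_right=-1, diff=0 [OK], height=0
  node 18: h_left=-1, h_right=-1, diff=0 [OK], height=0
  node 12: h_left=0, h_right=0, diff=0 [OK], height=1
  node 35: h_left=-1, h_right=-1, diff=0 [OK], height=0
  node 19: h_left=1, h_right=0, diff=1 [OK], height=2
  node 39: h_left=-1, h_right=-1, diff=0 [OK], height=0
  node 44: h_left=0, h_right=-1, diff=1 [OK], height=1
  node 36: h_left=2, h_right=1, diff=1 [OK], height=3
  node 5: h_left=-1, h_right=3, diff=4 [FAIL (|-1-3|=4 > 1)], height=4
Node 5 violates the condition: |-1 - 3| = 4 > 1.
Result: Not balanced


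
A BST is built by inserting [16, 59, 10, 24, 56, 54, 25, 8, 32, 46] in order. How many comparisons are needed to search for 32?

Search path for 32: 16 -> 59 -> 24 -> 56 -> 54 -> 25 -> 32
Found: True
Comparisons: 7


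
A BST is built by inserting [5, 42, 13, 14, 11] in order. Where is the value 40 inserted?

Starting tree (level order): [5, None, 42, 13, None, 11, 14]
Insertion path: 5 -> 42 -> 13 -> 14
Result: insert 40 as right child of 14
Final tree (level order): [5, None, 42, 13, None, 11, 14, None, None, None, 40]


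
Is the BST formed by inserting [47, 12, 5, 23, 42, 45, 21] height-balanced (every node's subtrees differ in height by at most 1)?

Tree (level-order array): [47, 12, None, 5, 23, None, None, 21, 42, None, None, None, 45]
Definition: a tree is height-balanced if, at every node, |h(left) - h(right)| <= 1 (empty subtree has height -1).
Bottom-up per-node check:
  node 5: h_left=-1, h_right=-1, diff=0 [OK], height=0
  node 21: h_left=-1, h_right=-1, diff=0 [OK], height=0
  node 45: h_left=-1, h_right=-1, diff=0 [OK], height=0
  node 42: h_left=-1, h_right=0, diff=1 [OK], height=1
  node 23: h_left=0, h_right=1, diff=1 [OK], height=2
  node 12: h_left=0, h_right=2, diff=2 [FAIL (|0-2|=2 > 1)], height=3
  node 47: h_left=3, h_right=-1, diff=4 [FAIL (|3--1|=4 > 1)], height=4
Node 12 violates the condition: |0 - 2| = 2 > 1.
Result: Not balanced


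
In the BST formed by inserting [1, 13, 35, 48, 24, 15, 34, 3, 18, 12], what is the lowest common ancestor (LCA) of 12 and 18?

Tree insertion order: [1, 13, 35, 48, 24, 15, 34, 3, 18, 12]
Tree (level-order array): [1, None, 13, 3, 35, None, 12, 24, 48, None, None, 15, 34, None, None, None, 18]
In a BST, the LCA of p=12, q=18 is the first node v on the
root-to-leaf path with p <= v <= q (go left if both < v, right if both > v).
Walk from root:
  at 1: both 12 and 18 > 1, go right
  at 13: 12 <= 13 <= 18, this is the LCA
LCA = 13


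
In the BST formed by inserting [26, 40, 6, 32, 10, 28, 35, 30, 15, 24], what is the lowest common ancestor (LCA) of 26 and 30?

Tree insertion order: [26, 40, 6, 32, 10, 28, 35, 30, 15, 24]
Tree (level-order array): [26, 6, 40, None, 10, 32, None, None, 15, 28, 35, None, 24, None, 30]
In a BST, the LCA of p=26, q=30 is the first node v on the
root-to-leaf path with p <= v <= q (go left if both < v, right if both > v).
Walk from root:
  at 26: 26 <= 26 <= 30, this is the LCA
LCA = 26


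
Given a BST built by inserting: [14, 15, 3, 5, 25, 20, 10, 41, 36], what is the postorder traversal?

Tree insertion order: [14, 15, 3, 5, 25, 20, 10, 41, 36]
Tree (level-order array): [14, 3, 15, None, 5, None, 25, None, 10, 20, 41, None, None, None, None, 36]
Postorder traversal: [10, 5, 3, 20, 36, 41, 25, 15, 14]


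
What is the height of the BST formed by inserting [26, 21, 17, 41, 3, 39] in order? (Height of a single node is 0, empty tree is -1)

Insertion order: [26, 21, 17, 41, 3, 39]
Tree (level-order array): [26, 21, 41, 17, None, 39, None, 3]
Compute height bottom-up (empty subtree = -1):
  height(3) = 1 + max(-1, -1) = 0
  height(17) = 1 + max(0, -1) = 1
  height(21) = 1 + max(1, -1) = 2
  height(39) = 1 + max(-1, -1) = 0
  height(41) = 1 + max(0, -1) = 1
  height(26) = 1 + max(2, 1) = 3
Height = 3


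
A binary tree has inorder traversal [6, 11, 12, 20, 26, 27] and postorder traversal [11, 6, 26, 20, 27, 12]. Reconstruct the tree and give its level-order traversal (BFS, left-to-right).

Inorder:   [6, 11, 12, 20, 26, 27]
Postorder: [11, 6, 26, 20, 27, 12]
Algorithm: postorder visits root last, so walk postorder right-to-left;
each value is the root of the current inorder slice — split it at that
value, recurse on the right subtree first, then the left.
Recursive splits:
  root=12; inorder splits into left=[6, 11], right=[20, 26, 27]
  root=27; inorder splits into left=[20, 26], right=[]
  root=20; inorder splits into left=[], right=[26]
  root=26; inorder splits into left=[], right=[]
  root=6; inorder splits into left=[], right=[11]
  root=11; inorder splits into left=[], right=[]
Reconstructed level-order: [12, 6, 27, 11, 20, 26]


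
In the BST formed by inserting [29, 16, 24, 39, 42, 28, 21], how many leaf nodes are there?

Tree built from: [29, 16, 24, 39, 42, 28, 21]
Tree (level-order array): [29, 16, 39, None, 24, None, 42, 21, 28]
Rule: A leaf has 0 children.
Per-node child counts:
  node 29: 2 child(ren)
  node 16: 1 child(ren)
  node 24: 2 child(ren)
  node 21: 0 child(ren)
  node 28: 0 child(ren)
  node 39: 1 child(ren)
  node 42: 0 child(ren)
Matching nodes: [21, 28, 42]
Count of leaf nodes: 3


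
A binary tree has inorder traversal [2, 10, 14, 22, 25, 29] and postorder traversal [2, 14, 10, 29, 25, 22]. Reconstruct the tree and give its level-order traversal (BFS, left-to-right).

Inorder:   [2, 10, 14, 22, 25, 29]
Postorder: [2, 14, 10, 29, 25, 22]
Algorithm: postorder visits root last, so walk postorder right-to-left;
each value is the root of the current inorder slice — split it at that
value, recurse on the right subtree first, then the left.
Recursive splits:
  root=22; inorder splits into left=[2, 10, 14], right=[25, 29]
  root=25; inorder splits into left=[], right=[29]
  root=29; inorder splits into left=[], right=[]
  root=10; inorder splits into left=[2], right=[14]
  root=14; inorder splits into left=[], right=[]
  root=2; inorder splits into left=[], right=[]
Reconstructed level-order: [22, 10, 25, 2, 14, 29]


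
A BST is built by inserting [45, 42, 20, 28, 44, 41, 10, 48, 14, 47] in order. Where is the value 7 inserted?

Starting tree (level order): [45, 42, 48, 20, 44, 47, None, 10, 28, None, None, None, None, None, 14, None, 41]
Insertion path: 45 -> 42 -> 20 -> 10
Result: insert 7 as left child of 10
Final tree (level order): [45, 42, 48, 20, 44, 47, None, 10, 28, None, None, None, None, 7, 14, None, 41]


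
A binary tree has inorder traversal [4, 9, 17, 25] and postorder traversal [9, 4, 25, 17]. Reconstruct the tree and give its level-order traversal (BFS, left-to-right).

Inorder:   [4, 9, 17, 25]
Postorder: [9, 4, 25, 17]
Algorithm: postorder visits root last, so walk postorder right-to-left;
each value is the root of the current inorder slice — split it at that
value, recurse on the right subtree first, then the left.
Recursive splits:
  root=17; inorder splits into left=[4, 9], right=[25]
  root=25; inorder splits into left=[], right=[]
  root=4; inorder splits into left=[], right=[9]
  root=9; inorder splits into left=[], right=[]
Reconstructed level-order: [17, 4, 25, 9]


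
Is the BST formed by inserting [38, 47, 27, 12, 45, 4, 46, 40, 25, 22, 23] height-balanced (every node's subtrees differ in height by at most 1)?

Tree (level-order array): [38, 27, 47, 12, None, 45, None, 4, 25, 40, 46, None, None, 22, None, None, None, None, None, None, 23]
Definition: a tree is height-balanced if, at every node, |h(left) - h(right)| <= 1 (empty subtree has height -1).
Bottom-up per-node check:
  node 4: h_left=-1, h_right=-1, diff=0 [OK], height=0
  node 23: h_left=-1, h_right=-1, diff=0 [OK], height=0
  node 22: h_left=-1, h_right=0, diff=1 [OK], height=1
  node 25: h_left=1, h_right=-1, diff=2 [FAIL (|1--1|=2 > 1)], height=2
  node 12: h_left=0, h_right=2, diff=2 [FAIL (|0-2|=2 > 1)], height=3
  node 27: h_left=3, h_right=-1, diff=4 [FAIL (|3--1|=4 > 1)], height=4
  node 40: h_left=-1, h_right=-1, diff=0 [OK], height=0
  node 46: h_left=-1, h_right=-1, diff=0 [OK], height=0
  node 45: h_left=0, h_right=0, diff=0 [OK], height=1
  node 47: h_left=1, h_right=-1, diff=2 [FAIL (|1--1|=2 > 1)], height=2
  node 38: h_left=4, h_right=2, diff=2 [FAIL (|4-2|=2 > 1)], height=5
Node 25 violates the condition: |1 - -1| = 2 > 1.
Result: Not balanced


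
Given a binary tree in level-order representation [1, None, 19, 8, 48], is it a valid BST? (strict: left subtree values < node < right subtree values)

Level-order array: [1, None, 19, 8, 48]
Validate using subtree bounds (lo, hi): at each node, require lo < value < hi,
then recurse left with hi=value and right with lo=value.
Preorder trace (stopping at first violation):
  at node 1 with bounds (-inf, +inf): OK
  at node 19 with bounds (1, +inf): OK
  at node 8 with bounds (1, 19): OK
  at node 48 with bounds (19, +inf): OK
No violation found at any node.
Result: Valid BST


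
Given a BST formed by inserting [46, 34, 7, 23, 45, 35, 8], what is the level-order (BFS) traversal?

Tree insertion order: [46, 34, 7, 23, 45, 35, 8]
Tree (level-order array): [46, 34, None, 7, 45, None, 23, 35, None, 8]
BFS from the root, enqueuing left then right child of each popped node:
  queue [46] -> pop 46, enqueue [34], visited so far: [46]
  queue [34] -> pop 34, enqueue [7, 45], visited so far: [46, 34]
  queue [7, 45] -> pop 7, enqueue [23], visited so far: [46, 34, 7]
  queue [45, 23] -> pop 45, enqueue [35], visited so far: [46, 34, 7, 45]
  queue [23, 35] -> pop 23, enqueue [8], visited so far: [46, 34, 7, 45, 23]
  queue [35, 8] -> pop 35, enqueue [none], visited so far: [46, 34, 7, 45, 23, 35]
  queue [8] -> pop 8, enqueue [none], visited so far: [46, 34, 7, 45, 23, 35, 8]
Result: [46, 34, 7, 45, 23, 35, 8]


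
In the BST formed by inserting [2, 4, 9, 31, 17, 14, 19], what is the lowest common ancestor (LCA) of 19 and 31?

Tree insertion order: [2, 4, 9, 31, 17, 14, 19]
Tree (level-order array): [2, None, 4, None, 9, None, 31, 17, None, 14, 19]
In a BST, the LCA of p=19, q=31 is the first node v on the
root-to-leaf path with p <= v <= q (go left if both < v, right if both > v).
Walk from root:
  at 2: both 19 and 31 > 2, go right
  at 4: both 19 and 31 > 4, go right
  at 9: both 19 and 31 > 9, go right
  at 31: 19 <= 31 <= 31, this is the LCA
LCA = 31


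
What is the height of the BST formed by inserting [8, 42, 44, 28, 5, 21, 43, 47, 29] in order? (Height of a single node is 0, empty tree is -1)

Insertion order: [8, 42, 44, 28, 5, 21, 43, 47, 29]
Tree (level-order array): [8, 5, 42, None, None, 28, 44, 21, 29, 43, 47]
Compute height bottom-up (empty subtree = -1):
  height(5) = 1 + max(-1, -1) = 0
  height(21) = 1 + max(-1, -1) = 0
  height(29) = 1 + max(-1, -1) = 0
  height(28) = 1 + max(0, 0) = 1
  height(43) = 1 + max(-1, -1) = 0
  height(47) = 1 + max(-1, -1) = 0
  height(44) = 1 + max(0, 0) = 1
  height(42) = 1 + max(1, 1) = 2
  height(8) = 1 + max(0, 2) = 3
Height = 3


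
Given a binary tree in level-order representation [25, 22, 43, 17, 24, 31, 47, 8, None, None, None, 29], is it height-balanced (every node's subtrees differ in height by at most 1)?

Tree (level-order array): [25, 22, 43, 17, 24, 31, 47, 8, None, None, None, 29]
Definition: a tree is height-balanced if, at every node, |h(left) - h(right)| <= 1 (empty subtree has height -1).
Bottom-up per-node check:
  node 8: h_left=-1, h_right=-1, diff=0 [OK], height=0
  node 17: h_left=0, h_right=-1, diff=1 [OK], height=1
  node 24: h_left=-1, h_right=-1, diff=0 [OK], height=0
  node 22: h_left=1, h_right=0, diff=1 [OK], height=2
  node 29: h_left=-1, h_right=-1, diff=0 [OK], height=0
  node 31: h_left=0, h_right=-1, diff=1 [OK], height=1
  node 47: h_left=-1, h_right=-1, diff=0 [OK], height=0
  node 43: h_left=1, h_right=0, diff=1 [OK], height=2
  node 25: h_left=2, h_right=2, diff=0 [OK], height=3
All nodes satisfy the balance condition.
Result: Balanced
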